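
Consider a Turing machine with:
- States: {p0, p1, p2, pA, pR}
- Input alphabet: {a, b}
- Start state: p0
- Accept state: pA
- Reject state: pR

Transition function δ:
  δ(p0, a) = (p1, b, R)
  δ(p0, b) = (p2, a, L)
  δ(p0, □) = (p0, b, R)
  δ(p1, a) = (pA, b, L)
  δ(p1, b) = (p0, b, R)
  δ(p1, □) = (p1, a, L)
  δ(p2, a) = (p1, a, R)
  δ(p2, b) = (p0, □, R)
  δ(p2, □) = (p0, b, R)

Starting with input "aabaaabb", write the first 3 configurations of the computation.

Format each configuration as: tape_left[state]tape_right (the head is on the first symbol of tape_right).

Transitions applied:
Step 1: δ(p0, a) = (p1, b, R)
Step 2: δ(p1, a) = (pA, b, L)

The first 3 configurations are:
[p0]aabaaabb ⊢ b[p1]abaaabb ⊢ [pA]bbbaaabb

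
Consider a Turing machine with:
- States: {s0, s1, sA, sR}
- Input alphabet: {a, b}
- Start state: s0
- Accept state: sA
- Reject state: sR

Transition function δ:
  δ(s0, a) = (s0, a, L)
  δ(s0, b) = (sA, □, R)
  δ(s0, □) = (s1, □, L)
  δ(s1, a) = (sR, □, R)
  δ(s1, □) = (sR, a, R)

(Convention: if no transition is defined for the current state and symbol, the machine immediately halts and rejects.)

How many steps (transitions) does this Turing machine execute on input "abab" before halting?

Execution trace:
Initial: [s0]abab
Step 1: δ(s0, a) = (s0, a, L) → [s0]□abab
Step 2: δ(s0, □) = (s1, □, L) → [s1]□□abab
Step 3: δ(s1, □) = (sR, a, R) → a[sR]□abab

The machine reaches the reject state sR and halts.

The machine executed 3 steps before halting.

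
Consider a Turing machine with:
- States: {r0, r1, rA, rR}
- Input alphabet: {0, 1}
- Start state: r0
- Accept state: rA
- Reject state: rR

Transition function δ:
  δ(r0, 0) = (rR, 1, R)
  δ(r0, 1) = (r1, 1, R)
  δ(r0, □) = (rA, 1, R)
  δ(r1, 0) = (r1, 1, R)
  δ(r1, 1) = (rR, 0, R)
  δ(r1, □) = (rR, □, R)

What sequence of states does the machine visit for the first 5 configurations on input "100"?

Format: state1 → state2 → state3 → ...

Execution trace:
Initial: [r0]100
Step 1: δ(r0, 1) = (r1, 1, R) → 1[r1]00
Step 2: δ(r1, 0) = (r1, 1, R) → 11[r1]0
Step 3: δ(r1, 0) = (r1, 1, R) → 111[r1]□
Step 4: δ(r1, □) = (rR, □, R) → 111□[rR]□

The machine reaches the reject state rR and halts.

State sequence: r0 → r1 → r1 → r1 → rR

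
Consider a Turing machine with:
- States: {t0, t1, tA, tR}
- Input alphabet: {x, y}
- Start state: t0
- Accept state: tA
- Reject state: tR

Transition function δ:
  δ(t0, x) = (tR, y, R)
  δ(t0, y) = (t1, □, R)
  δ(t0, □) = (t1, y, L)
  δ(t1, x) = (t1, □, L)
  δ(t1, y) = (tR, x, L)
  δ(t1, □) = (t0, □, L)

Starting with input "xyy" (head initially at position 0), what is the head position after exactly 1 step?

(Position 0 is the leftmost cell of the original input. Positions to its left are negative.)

Execution trace (head position shown):
Step 0: [t0]xyy  (head at position 0)
Step 1: move right → y[tR]yy  (head at position 1)

After 1 step, the head is at position 1.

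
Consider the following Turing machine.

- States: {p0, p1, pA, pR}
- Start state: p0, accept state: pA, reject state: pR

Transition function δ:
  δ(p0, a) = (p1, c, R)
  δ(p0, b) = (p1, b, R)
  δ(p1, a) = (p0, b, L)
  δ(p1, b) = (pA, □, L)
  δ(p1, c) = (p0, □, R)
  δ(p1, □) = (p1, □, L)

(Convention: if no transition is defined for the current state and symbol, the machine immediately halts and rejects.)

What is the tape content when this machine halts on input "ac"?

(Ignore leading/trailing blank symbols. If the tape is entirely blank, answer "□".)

Execution trace:
Initial: [p0]ac
Step 1: δ(p0, a) = (p1, c, R) → c[p1]c
Step 2: δ(p1, c) = (p0, □, R) → c□[p0]□

No transition is defined for δ(p0, □). By convention the machine halts and rejects.

Final tape (ignoring leading/trailing blanks): c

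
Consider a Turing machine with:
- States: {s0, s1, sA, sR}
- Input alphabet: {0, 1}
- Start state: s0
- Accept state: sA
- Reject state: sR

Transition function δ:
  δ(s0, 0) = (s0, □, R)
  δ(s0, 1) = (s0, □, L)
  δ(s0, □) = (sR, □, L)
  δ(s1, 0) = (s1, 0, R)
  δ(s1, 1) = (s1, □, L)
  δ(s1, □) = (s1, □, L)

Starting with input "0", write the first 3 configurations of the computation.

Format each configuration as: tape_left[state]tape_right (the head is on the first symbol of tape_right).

Transitions applied:
Step 1: δ(s0, 0) = (s0, □, R)
Step 2: δ(s0, □) = (sR, □, L)

The first 3 configurations are:
[s0]0 ⊢ □[s0]□ ⊢ [sR]□□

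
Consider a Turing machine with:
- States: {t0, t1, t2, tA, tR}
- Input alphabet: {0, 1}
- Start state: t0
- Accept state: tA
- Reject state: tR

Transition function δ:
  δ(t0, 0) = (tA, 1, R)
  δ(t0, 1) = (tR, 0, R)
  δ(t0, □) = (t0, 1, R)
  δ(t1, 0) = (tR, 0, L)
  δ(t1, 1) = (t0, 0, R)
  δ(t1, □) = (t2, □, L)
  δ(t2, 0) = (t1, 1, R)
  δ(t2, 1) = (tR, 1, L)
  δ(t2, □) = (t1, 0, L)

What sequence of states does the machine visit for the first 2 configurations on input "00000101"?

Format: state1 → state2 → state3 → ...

Execution trace:
Initial: [t0]00000101
Step 1: δ(t0, 0) = (tA, 1, R) → 1[tA]0000101

The machine reaches the accept state tA and halts.

State sequence: t0 → tA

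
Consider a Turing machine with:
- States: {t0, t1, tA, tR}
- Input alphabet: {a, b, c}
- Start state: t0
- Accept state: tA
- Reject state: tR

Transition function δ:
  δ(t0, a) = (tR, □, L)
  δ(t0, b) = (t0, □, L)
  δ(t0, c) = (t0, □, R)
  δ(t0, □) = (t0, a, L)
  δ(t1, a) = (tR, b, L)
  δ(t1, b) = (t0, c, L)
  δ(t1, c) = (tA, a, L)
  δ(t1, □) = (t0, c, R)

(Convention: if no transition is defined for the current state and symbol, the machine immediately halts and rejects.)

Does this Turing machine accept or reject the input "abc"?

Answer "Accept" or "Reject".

Execution trace:
Initial: [t0]abc
Step 1: δ(t0, a) = (tR, □, L) → [tR]□□bc

The machine reaches the reject state tR and halts.

Answer: Reject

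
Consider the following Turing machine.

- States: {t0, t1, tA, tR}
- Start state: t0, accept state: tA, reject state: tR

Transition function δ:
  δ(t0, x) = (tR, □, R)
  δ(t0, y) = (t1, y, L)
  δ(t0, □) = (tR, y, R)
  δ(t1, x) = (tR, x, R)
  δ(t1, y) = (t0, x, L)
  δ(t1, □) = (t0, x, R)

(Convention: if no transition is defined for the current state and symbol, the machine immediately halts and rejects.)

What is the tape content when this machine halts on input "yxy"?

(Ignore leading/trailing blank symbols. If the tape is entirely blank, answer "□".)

Execution trace:
Initial: [t0]yxy
Step 1: δ(t0, y) = (t1, y, L) → [t1]□yxy
Step 2: δ(t1, □) = (t0, x, R) → x[t0]yxy
Step 3: δ(t0, y) = (t1, y, L) → [t1]xyxy
Step 4: δ(t1, x) = (tR, x, R) → x[tR]yxy

The machine reaches the reject state tR and halts.

Final tape (ignoring leading/trailing blanks): xyxy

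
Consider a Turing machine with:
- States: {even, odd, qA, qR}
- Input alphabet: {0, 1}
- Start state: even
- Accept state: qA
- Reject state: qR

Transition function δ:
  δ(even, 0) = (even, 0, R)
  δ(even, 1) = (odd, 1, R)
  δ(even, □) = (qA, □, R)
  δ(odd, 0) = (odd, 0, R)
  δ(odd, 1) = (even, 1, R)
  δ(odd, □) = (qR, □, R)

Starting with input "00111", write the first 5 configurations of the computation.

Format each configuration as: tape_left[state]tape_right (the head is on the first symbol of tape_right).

Transitions applied:
Step 1: δ(even, 0) = (even, 0, R)
Step 2: δ(even, 0) = (even, 0, R)
Step 3: δ(even, 1) = (odd, 1, R)
Step 4: δ(odd, 1) = (even, 1, R)

The first 5 configurations are:
[even]00111 ⊢ 0[even]0111 ⊢ 00[even]111 ⊢ 001[odd]11 ⊢ 0011[even]1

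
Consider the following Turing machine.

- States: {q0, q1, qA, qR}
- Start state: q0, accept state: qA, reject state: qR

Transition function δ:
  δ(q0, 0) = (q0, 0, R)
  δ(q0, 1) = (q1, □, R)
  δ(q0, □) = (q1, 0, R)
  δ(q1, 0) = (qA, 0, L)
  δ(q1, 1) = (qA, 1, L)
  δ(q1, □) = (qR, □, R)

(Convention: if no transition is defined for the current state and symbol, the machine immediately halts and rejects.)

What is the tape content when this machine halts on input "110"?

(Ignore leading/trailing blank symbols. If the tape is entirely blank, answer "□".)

Execution trace:
Initial: [q0]110
Step 1: δ(q0, 1) = (q1, □, R) → □[q1]10
Step 2: δ(q1, 1) = (qA, 1, L) → [qA]□10

The machine reaches the accept state qA and halts.

Final tape (ignoring leading/trailing blanks): 10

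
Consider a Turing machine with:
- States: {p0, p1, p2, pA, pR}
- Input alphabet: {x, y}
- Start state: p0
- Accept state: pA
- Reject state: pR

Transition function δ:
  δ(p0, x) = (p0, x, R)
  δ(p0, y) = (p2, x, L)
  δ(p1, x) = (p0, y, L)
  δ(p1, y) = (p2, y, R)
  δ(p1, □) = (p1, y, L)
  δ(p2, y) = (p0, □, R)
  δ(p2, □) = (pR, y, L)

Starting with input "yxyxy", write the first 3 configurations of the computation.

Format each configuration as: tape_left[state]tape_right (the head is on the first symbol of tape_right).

Transitions applied:
Step 1: δ(p0, y) = (p2, x, L)
Step 2: δ(p2, □) = (pR, y, L)

The first 3 configurations are:
[p0]yxyxy ⊢ [p2]□xxyxy ⊢ [pR]□yxxyxy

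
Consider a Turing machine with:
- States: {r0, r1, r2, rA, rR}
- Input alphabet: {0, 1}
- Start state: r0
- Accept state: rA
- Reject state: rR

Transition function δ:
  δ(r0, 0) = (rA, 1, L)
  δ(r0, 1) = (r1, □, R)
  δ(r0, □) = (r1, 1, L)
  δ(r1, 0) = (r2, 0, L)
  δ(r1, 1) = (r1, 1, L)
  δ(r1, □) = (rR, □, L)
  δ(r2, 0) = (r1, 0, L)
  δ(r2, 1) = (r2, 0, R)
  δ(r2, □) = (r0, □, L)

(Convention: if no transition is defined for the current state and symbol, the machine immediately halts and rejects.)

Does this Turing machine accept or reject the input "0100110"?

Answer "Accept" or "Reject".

Execution trace:
Initial: [r0]0100110
Step 1: δ(r0, 0) = (rA, 1, L) → [rA]□1100110

The machine reaches the accept state rA and halts.

Answer: Accept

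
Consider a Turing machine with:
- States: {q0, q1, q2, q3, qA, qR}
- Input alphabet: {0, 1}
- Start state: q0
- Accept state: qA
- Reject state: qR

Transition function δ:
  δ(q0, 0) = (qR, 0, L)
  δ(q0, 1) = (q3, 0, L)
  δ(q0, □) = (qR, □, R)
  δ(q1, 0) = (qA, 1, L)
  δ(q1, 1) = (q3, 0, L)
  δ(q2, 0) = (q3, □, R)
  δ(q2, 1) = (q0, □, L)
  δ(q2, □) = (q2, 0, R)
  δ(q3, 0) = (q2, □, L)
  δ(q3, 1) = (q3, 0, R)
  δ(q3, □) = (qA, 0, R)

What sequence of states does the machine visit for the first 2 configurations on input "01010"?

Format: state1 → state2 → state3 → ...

Execution trace:
Initial: [q0]01010
Step 1: δ(q0, 0) = (qR, 0, L) → [qR]□01010

The machine reaches the reject state qR and halts.

State sequence: q0 → qR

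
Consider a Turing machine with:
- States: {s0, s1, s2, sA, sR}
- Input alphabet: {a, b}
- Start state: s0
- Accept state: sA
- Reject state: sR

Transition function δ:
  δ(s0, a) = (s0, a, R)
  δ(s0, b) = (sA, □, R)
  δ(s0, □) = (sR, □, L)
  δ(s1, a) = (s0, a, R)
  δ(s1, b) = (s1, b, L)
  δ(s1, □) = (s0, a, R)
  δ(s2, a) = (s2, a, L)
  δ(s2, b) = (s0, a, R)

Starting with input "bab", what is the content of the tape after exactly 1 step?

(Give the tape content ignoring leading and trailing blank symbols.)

Execution trace:
Initial: [s0]bab
Step 1: δ(s0, b) = (sA, □, R) → □[sA]ab

The machine reaches the accept state sA and halts.

After 1 step, the tape (ignoring leading/trailing blanks) is: ab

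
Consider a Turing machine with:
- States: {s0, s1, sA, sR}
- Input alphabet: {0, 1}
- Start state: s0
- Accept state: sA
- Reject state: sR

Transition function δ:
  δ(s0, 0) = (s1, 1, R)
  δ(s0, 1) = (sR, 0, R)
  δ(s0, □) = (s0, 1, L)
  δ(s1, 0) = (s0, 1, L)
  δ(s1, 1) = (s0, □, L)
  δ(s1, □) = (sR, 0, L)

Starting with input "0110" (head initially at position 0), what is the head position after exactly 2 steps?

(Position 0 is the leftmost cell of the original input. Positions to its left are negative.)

Execution trace (head position shown):
Step 0: [s0]0110  (head at position 0)
Step 1: move right → 1[s1]110  (head at position 1)
Step 2: move left → [s0]1□10  (head at position 0)

After 2 steps, the head is at position 0.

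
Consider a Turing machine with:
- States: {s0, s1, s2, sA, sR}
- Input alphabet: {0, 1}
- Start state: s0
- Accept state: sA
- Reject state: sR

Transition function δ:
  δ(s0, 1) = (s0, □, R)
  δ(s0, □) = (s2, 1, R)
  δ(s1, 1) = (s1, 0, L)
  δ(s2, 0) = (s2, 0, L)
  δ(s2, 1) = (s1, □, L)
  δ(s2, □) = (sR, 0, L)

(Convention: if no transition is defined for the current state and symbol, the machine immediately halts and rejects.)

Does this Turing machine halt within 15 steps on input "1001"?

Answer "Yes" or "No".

Execution trace:
Initial: [s0]1001
Step 1: δ(s0, 1) = (s0, □, R) → □[s0]001

No transition is defined for δ(s0, 0). By convention the machine halts and rejects.
The machine halted after 1 step (within the 15-step bound).

Answer: Yes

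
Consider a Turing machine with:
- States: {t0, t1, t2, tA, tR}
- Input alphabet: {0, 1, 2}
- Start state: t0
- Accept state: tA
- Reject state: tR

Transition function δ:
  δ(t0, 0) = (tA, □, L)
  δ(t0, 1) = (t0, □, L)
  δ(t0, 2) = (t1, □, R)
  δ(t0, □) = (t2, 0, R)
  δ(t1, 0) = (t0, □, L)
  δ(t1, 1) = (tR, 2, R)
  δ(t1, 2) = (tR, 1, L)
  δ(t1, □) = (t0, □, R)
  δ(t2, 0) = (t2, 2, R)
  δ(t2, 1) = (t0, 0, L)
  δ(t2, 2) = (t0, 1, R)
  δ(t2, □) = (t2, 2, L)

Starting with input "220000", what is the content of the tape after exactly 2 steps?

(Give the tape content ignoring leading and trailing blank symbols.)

Execution trace:
Initial: [t0]220000
Step 1: δ(t0, 2) = (t1, □, R) → □[t1]20000
Step 2: δ(t1, 2) = (tR, 1, L) → [tR]□10000

The machine reaches the reject state tR and halts.

After 2 steps, the tape (ignoring leading/trailing blanks) is: 10000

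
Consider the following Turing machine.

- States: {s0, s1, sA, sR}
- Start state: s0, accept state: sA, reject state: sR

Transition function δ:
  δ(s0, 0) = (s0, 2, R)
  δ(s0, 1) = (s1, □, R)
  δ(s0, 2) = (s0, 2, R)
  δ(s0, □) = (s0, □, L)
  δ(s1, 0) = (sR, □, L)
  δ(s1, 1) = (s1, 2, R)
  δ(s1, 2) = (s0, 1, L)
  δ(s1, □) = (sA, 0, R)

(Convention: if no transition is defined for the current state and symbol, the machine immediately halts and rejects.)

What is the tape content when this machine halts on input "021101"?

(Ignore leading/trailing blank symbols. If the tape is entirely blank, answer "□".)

Execution trace:
Initial: [s0]021101
Step 1: δ(s0, 0) = (s0, 2, R) → 2[s0]21101
Step 2: δ(s0, 2) = (s0, 2, R) → 22[s0]1101
Step 3: δ(s0, 1) = (s1, □, R) → 22□[s1]101
Step 4: δ(s1, 1) = (s1, 2, R) → 22□2[s1]01
Step 5: δ(s1, 0) = (sR, □, L) → 22□[sR]2□1

The machine reaches the reject state sR and halts.

Final tape (ignoring leading/trailing blanks): 22□2□1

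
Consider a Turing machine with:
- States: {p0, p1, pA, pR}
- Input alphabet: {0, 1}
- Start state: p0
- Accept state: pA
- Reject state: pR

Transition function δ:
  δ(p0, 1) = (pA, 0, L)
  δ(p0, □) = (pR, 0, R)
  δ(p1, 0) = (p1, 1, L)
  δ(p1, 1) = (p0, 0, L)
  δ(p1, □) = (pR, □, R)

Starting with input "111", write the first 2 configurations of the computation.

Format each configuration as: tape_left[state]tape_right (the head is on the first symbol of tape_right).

Transitions applied:
Step 1: δ(p0, 1) = (pA, 0, L)

The first 2 configurations are:
[p0]111 ⊢ [pA]□011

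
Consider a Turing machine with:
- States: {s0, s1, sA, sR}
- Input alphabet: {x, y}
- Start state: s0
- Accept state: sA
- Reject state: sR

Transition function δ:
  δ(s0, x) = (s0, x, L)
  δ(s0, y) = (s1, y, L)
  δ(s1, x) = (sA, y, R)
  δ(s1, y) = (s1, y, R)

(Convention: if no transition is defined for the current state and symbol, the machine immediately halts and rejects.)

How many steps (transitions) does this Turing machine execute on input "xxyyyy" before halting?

Execution trace:
Initial: [s0]xxyyyy
Step 1: δ(s0, x) = (s0, x, L) → [s0]□xxyyyy

No transition is defined for δ(s0, □). By convention the machine halts and rejects.

The machine executed 1 step before halting.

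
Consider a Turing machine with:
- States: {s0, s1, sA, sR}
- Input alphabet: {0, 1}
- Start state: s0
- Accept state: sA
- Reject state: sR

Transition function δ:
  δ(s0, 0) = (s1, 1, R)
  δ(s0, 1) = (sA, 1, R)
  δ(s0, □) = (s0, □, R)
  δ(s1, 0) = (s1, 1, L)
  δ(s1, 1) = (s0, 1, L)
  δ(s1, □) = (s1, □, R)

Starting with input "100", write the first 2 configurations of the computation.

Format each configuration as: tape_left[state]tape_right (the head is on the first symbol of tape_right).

Transitions applied:
Step 1: δ(s0, 1) = (sA, 1, R)

The first 2 configurations are:
[s0]100 ⊢ 1[sA]00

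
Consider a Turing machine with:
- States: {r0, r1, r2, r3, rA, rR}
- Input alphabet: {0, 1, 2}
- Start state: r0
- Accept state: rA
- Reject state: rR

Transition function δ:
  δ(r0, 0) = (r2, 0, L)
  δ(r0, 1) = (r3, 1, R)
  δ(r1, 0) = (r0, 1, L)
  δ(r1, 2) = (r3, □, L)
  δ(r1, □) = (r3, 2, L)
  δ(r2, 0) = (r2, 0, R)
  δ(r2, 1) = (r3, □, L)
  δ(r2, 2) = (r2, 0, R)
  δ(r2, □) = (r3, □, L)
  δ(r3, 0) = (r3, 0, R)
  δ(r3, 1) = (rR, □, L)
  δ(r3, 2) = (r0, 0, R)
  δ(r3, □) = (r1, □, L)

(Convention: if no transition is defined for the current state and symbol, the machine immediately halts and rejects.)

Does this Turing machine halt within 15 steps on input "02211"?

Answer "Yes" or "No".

Execution trace:
Initial: [r0]02211
Step 1: δ(r0, 0) = (r2, 0, L) → [r2]□02211
Step 2: δ(r2, □) = (r3, □, L) → [r3]□□02211
Step 3: δ(r3, □) = (r1, □, L) → [r1]□□□02211
Step 4: δ(r1, □) = (r3, 2, L) → [r3]□2□□02211
Step 5: δ(r3, □) = (r1, □, L) → [r1]□□2□□02211
Step 6: δ(r1, □) = (r3, 2, L) → [r3]□2□2□□02211
Step 7: δ(r3, □) = (r1, □, L) → [r1]□□2□2□□02211
Step 8: δ(r1, □) = (r3, 2, L) → [r3]□2□2□2□□02211
Step 9: δ(r3, □) = (r1, □, L) → [r1]□□2□2□2□□02211
Step 10: δ(r1, □) = (r3, 2, L) → [r3]□2□2□2□2□□02211
Step 11: δ(r3, □) = (r1, □, L) → [r1]□□2□2□2□2□□02211
Step 12: δ(r1, □) = (r3, 2, L) → [r3]□2□2□2□2□2□□02211
Step 13: δ(r3, □) = (r1, □, L) → [r1]□□2□2□2□2□2□□02211
Step 14: δ(r1, □) = (r3, 2, L) → [r3]□2□2□2□2□2□2□□02211
Step 15: δ(r3, □) = (r1, □, L) → [r1]□□2□2□2□2□2□2□□02211

The machine has not reached a halting state after 15 steps.
The machine did not halt within the 15-step bound.

Answer: No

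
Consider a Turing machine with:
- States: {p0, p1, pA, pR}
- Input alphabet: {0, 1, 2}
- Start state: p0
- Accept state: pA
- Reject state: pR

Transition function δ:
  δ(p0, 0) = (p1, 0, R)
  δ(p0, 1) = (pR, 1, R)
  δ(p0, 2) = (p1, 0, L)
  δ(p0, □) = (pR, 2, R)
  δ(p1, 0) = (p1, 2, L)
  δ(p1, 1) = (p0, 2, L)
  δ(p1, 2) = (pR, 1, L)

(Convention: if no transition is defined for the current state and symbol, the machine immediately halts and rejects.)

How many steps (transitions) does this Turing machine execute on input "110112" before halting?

Execution trace:
Initial: [p0]110112
Step 1: δ(p0, 1) = (pR, 1, R) → 1[pR]10112

The machine reaches the reject state pR and halts.

The machine executed 1 step before halting.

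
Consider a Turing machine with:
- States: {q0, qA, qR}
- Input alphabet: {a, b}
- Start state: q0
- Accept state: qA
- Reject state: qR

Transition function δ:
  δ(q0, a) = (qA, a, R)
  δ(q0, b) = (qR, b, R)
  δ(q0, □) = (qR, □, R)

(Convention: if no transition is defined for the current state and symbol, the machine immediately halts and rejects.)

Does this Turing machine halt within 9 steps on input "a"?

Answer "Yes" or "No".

Execution trace:
Initial: [q0]a
Step 1: δ(q0, a) = (qA, a, R) → a[qA]□

The machine reaches the accept state qA and halts.
The machine halted after 1 step (within the 9-step bound).

Answer: Yes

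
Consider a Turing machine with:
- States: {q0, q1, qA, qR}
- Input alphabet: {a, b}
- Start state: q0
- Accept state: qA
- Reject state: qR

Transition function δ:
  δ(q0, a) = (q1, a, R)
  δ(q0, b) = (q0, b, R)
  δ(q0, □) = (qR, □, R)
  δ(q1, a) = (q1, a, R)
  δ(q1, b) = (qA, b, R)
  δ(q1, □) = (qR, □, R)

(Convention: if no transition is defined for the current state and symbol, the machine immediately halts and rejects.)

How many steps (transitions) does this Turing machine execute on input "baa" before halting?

Execution trace:
Initial: [q0]baa
Step 1: δ(q0, b) = (q0, b, R) → b[q0]aa
Step 2: δ(q0, a) = (q1, a, R) → ba[q1]a
Step 3: δ(q1, a) = (q1, a, R) → baa[q1]□
Step 4: δ(q1, □) = (qR, □, R) → baa□[qR]□

The machine reaches the reject state qR and halts.

The machine executed 4 steps before halting.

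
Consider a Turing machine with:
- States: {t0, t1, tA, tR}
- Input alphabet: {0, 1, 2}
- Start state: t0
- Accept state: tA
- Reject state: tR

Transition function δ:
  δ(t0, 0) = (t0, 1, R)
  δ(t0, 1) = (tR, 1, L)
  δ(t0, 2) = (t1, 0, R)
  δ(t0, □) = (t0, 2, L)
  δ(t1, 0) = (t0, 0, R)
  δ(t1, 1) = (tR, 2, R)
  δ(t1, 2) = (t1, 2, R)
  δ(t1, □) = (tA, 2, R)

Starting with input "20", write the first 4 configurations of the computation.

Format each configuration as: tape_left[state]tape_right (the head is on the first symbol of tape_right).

Transitions applied:
Step 1: δ(t0, 2) = (t1, 0, R)
Step 2: δ(t1, 0) = (t0, 0, R)
Step 3: δ(t0, □) = (t0, 2, L)

The first 4 configurations are:
[t0]20 ⊢ 0[t1]0 ⊢ 00[t0]□ ⊢ 0[t0]02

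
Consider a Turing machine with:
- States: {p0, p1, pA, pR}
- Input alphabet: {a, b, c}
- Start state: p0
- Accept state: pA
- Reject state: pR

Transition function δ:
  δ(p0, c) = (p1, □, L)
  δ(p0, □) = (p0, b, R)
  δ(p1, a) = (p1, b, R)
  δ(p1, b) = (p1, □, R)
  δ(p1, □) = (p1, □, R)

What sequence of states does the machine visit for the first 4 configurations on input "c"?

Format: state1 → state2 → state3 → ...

Execution trace:
Initial: [p0]c
Step 1: δ(p0, c) = (p1, □, L) → [p1]□□
Step 2: δ(p1, □) = (p1, □, R) → □[p1]□
Step 3: δ(p1, □) = (p1, □, R) → □□[p1]□

State sequence: p0 → p1 → p1 → p1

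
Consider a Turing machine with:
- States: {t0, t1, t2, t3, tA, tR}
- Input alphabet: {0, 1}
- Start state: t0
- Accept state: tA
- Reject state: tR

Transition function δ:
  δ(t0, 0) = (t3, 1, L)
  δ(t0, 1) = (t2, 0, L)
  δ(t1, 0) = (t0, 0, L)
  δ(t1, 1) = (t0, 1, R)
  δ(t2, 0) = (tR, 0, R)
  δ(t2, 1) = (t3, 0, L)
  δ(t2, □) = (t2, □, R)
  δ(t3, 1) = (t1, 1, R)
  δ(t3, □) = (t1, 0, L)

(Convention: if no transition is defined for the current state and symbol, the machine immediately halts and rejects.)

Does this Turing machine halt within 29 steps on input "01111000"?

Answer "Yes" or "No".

Execution trace:
Initial: [t0]01111000
Step 1: δ(t0, 0) = (t3, 1, L) → [t3]□11111000
Step 2: δ(t3, □) = (t1, 0, L) → [t1]□011111000

No transition is defined for δ(t1, □). By convention the machine halts and rejects.
The machine halted after 2 steps (within the 29-step bound).

Answer: Yes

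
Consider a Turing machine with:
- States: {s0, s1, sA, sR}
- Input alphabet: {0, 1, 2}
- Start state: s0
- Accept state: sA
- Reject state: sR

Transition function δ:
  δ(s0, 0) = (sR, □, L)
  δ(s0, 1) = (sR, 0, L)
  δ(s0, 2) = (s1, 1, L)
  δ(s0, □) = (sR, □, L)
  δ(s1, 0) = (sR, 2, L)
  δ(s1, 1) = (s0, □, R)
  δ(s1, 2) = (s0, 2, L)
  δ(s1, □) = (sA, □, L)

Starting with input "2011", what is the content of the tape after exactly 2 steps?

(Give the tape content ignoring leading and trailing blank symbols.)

Execution trace:
Initial: [s0]2011
Step 1: δ(s0, 2) = (s1, 1, L) → [s1]□1011
Step 2: δ(s1, □) = (sA, □, L) → [sA]□□1011

The machine reaches the accept state sA and halts.

After 2 steps, the tape (ignoring leading/trailing blanks) is: 1011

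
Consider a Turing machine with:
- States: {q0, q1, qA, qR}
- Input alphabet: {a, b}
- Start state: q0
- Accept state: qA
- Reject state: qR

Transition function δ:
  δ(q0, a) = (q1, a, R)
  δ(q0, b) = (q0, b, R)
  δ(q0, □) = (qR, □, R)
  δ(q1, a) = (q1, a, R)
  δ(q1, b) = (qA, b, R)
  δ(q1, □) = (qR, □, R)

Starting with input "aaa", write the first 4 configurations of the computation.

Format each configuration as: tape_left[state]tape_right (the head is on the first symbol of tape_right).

Transitions applied:
Step 1: δ(q0, a) = (q1, a, R)
Step 2: δ(q1, a) = (q1, a, R)
Step 3: δ(q1, a) = (q1, a, R)

The first 4 configurations are:
[q0]aaa ⊢ a[q1]aa ⊢ aa[q1]a ⊢ aaa[q1]□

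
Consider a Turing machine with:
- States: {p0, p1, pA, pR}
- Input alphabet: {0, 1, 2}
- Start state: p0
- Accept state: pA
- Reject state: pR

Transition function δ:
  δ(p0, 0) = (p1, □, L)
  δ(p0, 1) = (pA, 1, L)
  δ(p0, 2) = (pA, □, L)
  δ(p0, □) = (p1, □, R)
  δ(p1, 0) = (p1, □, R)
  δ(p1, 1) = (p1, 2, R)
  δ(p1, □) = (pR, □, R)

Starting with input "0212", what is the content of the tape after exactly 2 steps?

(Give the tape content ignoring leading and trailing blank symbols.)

Execution trace:
Initial: [p0]0212
Step 1: δ(p0, 0) = (p1, □, L) → [p1]□□212
Step 2: δ(p1, □) = (pR, □, R) → □[pR]□212

The machine reaches the reject state pR and halts.

After 2 steps, the tape (ignoring leading/trailing blanks) is: 212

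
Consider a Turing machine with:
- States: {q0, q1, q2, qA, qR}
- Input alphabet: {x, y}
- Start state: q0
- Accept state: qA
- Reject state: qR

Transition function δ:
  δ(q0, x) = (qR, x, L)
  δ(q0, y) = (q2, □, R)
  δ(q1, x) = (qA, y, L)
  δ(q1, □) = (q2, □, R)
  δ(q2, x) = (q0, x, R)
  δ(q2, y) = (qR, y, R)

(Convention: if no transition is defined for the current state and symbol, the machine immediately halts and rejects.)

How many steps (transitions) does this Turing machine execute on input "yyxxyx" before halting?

Execution trace:
Initial: [q0]yyxxyx
Step 1: δ(q0, y) = (q2, □, R) → □[q2]yxxyx
Step 2: δ(q2, y) = (qR, y, R) → □y[qR]xxyx

The machine reaches the reject state qR and halts.

The machine executed 2 steps before halting.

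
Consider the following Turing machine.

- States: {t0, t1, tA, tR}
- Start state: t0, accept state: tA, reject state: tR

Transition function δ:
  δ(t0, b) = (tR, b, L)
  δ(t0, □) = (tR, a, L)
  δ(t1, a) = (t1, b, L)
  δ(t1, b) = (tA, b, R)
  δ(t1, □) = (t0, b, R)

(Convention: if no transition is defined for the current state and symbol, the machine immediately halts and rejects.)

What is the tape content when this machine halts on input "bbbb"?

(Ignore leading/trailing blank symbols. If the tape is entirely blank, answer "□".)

Execution trace:
Initial: [t0]bbbb
Step 1: δ(t0, b) = (tR, b, L) → [tR]□bbbb

The machine reaches the reject state tR and halts.

Final tape (ignoring leading/trailing blanks): bbbb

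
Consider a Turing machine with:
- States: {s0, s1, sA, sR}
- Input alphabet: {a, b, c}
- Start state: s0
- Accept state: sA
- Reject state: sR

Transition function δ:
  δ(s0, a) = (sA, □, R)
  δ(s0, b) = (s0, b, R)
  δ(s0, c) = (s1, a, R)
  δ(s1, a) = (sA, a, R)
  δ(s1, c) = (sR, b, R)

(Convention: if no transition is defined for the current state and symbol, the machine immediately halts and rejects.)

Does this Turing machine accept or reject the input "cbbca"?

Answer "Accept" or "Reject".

Execution trace:
Initial: [s0]cbbca
Step 1: δ(s0, c) = (s1, a, R) → a[s1]bbca

No transition is defined for δ(s1, b). By convention the machine halts and rejects.

Answer: Reject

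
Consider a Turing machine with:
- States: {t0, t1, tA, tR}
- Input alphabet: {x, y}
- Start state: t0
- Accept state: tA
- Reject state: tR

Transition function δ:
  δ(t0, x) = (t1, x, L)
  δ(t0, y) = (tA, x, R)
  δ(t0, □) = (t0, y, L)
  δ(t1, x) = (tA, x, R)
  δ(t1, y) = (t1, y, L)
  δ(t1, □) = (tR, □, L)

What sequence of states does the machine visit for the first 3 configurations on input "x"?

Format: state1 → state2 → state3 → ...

Execution trace:
Initial: [t0]x
Step 1: δ(t0, x) = (t1, x, L) → [t1]□x
Step 2: δ(t1, □) = (tR, □, L) → [tR]□□x

The machine reaches the reject state tR and halts.

State sequence: t0 → t1 → tR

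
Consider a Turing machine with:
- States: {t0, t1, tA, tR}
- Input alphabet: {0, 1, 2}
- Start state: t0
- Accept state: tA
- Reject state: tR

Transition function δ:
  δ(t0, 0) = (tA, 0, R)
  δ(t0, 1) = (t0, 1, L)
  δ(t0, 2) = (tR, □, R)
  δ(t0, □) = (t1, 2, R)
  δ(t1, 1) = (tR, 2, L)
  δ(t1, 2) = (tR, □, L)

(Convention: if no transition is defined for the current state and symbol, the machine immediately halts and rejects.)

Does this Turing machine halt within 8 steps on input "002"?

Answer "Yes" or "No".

Execution trace:
Initial: [t0]002
Step 1: δ(t0, 0) = (tA, 0, R) → 0[tA]02

The machine reaches the accept state tA and halts.
The machine halted after 1 step (within the 8-step bound).

Answer: Yes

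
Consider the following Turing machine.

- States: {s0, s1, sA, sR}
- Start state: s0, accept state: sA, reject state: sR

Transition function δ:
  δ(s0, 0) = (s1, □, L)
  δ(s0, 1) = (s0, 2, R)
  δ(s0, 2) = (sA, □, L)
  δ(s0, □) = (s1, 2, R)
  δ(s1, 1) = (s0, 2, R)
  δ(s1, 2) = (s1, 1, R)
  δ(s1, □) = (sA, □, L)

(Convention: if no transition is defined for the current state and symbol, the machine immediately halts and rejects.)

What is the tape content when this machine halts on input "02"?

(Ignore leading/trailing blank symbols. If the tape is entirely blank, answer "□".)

Execution trace:
Initial: [s0]02
Step 1: δ(s0, 0) = (s1, □, L) → [s1]□□2
Step 2: δ(s1, □) = (sA, □, L) → [sA]□□□2

The machine reaches the accept state sA and halts.

Final tape (ignoring leading/trailing blanks): 2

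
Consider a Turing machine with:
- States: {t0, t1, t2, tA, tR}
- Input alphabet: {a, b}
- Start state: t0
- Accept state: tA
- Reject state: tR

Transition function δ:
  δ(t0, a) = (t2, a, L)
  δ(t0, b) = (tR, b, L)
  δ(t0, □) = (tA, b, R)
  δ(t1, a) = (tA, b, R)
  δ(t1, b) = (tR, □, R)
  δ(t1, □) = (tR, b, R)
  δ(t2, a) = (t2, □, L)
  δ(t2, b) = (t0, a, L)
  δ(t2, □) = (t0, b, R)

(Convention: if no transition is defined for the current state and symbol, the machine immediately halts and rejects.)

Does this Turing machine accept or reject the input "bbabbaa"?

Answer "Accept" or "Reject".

Execution trace:
Initial: [t0]bbabbaa
Step 1: δ(t0, b) = (tR, b, L) → [tR]□bbabbaa

The machine reaches the reject state tR and halts.

Answer: Reject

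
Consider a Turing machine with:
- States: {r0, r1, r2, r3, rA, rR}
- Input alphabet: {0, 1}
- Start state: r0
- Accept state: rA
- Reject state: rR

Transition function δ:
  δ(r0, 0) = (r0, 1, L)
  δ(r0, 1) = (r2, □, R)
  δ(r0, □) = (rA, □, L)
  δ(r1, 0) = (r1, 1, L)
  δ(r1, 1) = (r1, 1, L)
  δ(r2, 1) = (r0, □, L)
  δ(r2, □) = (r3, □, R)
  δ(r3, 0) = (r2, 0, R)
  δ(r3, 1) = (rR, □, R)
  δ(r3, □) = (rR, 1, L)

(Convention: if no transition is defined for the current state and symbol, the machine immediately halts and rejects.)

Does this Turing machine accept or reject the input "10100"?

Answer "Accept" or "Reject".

Execution trace:
Initial: [r0]10100
Step 1: δ(r0, 1) = (r2, □, R) → □[r2]0100

No transition is defined for δ(r2, 0). By convention the machine halts and rejects.

Answer: Reject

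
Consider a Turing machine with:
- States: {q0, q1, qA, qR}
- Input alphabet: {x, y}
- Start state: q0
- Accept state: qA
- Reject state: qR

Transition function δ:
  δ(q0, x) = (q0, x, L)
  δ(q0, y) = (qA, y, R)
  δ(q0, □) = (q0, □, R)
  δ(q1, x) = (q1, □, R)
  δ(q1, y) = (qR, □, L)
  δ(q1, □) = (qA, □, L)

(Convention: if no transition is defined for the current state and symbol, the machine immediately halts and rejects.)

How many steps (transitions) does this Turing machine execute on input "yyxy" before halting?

Execution trace:
Initial: [q0]yyxy
Step 1: δ(q0, y) = (qA, y, R) → y[qA]yxy

The machine reaches the accept state qA and halts.

The machine executed 1 step before halting.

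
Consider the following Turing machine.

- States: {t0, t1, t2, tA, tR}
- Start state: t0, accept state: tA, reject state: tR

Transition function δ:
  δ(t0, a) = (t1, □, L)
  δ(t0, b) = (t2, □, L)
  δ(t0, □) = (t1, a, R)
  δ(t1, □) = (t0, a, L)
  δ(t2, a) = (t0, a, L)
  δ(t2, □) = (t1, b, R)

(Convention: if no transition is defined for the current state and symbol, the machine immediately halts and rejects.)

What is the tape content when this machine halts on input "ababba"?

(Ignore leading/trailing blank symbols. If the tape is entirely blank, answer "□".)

Execution trace:
Initial: [t0]ababba
Step 1: δ(t0, a) = (t1, □, L) → [t1]□□babba
Step 2: δ(t1, □) = (t0, a, L) → [t0]□a□babba
Step 3: δ(t0, □) = (t1, a, R) → a[t1]a□babba

No transition is defined for δ(t1, a). By convention the machine halts and rejects.

Final tape (ignoring leading/trailing blanks): aa□babba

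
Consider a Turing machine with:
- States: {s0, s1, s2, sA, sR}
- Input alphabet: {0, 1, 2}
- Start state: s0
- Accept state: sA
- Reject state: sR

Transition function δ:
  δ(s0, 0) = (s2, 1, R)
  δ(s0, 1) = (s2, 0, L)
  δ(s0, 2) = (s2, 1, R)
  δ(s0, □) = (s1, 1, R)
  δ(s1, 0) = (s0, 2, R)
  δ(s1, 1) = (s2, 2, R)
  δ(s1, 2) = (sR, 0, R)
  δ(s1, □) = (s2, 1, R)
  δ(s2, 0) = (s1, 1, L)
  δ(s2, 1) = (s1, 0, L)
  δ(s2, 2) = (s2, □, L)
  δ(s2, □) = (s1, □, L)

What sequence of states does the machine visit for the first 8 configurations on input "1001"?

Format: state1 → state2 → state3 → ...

Execution trace:
Initial: [s0]1001
Step 1: δ(s0, 1) = (s2, 0, L) → [s2]□0001
Step 2: δ(s2, □) = (s1, □, L) → [s1]□□0001
Step 3: δ(s1, □) = (s2, 1, R) → 1[s2]□0001
Step 4: δ(s2, □) = (s1, □, L) → [s1]1□0001
Step 5: δ(s1, 1) = (s2, 2, R) → 2[s2]□0001
Step 6: δ(s2, □) = (s1, □, L) → [s1]2□0001
Step 7: δ(s1, 2) = (sR, 0, R) → 0[sR]□0001

The machine reaches the reject state sR and halts.

State sequence: s0 → s2 → s1 → s2 → s1 → s2 → s1 → sR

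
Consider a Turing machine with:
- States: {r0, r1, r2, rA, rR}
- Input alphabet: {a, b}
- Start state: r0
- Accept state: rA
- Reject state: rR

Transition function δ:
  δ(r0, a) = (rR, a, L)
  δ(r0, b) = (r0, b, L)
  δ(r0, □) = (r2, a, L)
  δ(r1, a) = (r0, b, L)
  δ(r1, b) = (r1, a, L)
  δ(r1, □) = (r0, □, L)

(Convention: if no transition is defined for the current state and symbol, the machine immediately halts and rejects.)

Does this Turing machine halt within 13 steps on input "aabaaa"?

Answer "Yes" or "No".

Execution trace:
Initial: [r0]aabaaa
Step 1: δ(r0, a) = (rR, a, L) → [rR]□aabaaa

The machine reaches the reject state rR and halts.
The machine halted after 1 step (within the 13-step bound).

Answer: Yes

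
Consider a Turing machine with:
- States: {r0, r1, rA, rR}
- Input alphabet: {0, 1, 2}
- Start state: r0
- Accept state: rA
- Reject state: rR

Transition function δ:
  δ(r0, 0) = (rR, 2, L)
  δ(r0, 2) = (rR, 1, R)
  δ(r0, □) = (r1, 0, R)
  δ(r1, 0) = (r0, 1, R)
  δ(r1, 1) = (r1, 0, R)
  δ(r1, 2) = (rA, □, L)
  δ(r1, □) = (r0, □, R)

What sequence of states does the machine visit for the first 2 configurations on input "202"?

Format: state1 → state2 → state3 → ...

Execution trace:
Initial: [r0]202
Step 1: δ(r0, 2) = (rR, 1, R) → 1[rR]02

The machine reaches the reject state rR and halts.

State sequence: r0 → rR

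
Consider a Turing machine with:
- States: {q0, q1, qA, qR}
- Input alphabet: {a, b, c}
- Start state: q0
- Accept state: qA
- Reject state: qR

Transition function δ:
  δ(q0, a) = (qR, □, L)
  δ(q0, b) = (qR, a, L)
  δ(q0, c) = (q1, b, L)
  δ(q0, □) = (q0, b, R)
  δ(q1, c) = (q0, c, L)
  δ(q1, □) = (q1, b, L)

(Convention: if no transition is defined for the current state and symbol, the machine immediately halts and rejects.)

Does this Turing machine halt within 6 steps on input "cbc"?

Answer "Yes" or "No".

Execution trace:
Initial: [q0]cbc
Step 1: δ(q0, c) = (q1, b, L) → [q1]□bbc
Step 2: δ(q1, □) = (q1, b, L) → [q1]□bbbc
Step 3: δ(q1, □) = (q1, b, L) → [q1]□bbbbc
Step 4: δ(q1, □) = (q1, b, L) → [q1]□bbbbbc
Step 5: δ(q1, □) = (q1, b, L) → [q1]□bbbbbbc
Step 6: δ(q1, □) = (q1, b, L) → [q1]□bbbbbbbc

The machine has not reached a halting state after 6 steps.
The machine did not halt within the 6-step bound.

Answer: No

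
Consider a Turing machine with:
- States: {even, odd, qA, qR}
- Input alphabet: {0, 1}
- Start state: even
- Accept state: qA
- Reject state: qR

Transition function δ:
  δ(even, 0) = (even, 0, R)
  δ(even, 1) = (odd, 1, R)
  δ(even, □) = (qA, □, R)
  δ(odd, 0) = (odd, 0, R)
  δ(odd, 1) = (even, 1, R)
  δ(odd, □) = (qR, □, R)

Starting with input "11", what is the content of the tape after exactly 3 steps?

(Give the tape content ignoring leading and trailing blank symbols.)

Execution trace:
Initial: [even]11
Step 1: δ(even, 1) = (odd, 1, R) → 1[odd]1
Step 2: δ(odd, 1) = (even, 1, R) → 11[even]□
Step 3: δ(even, □) = (qA, □, R) → 11□[qA]□

The machine reaches the accept state qA and halts.

After 3 steps, the tape (ignoring leading/trailing blanks) is: 11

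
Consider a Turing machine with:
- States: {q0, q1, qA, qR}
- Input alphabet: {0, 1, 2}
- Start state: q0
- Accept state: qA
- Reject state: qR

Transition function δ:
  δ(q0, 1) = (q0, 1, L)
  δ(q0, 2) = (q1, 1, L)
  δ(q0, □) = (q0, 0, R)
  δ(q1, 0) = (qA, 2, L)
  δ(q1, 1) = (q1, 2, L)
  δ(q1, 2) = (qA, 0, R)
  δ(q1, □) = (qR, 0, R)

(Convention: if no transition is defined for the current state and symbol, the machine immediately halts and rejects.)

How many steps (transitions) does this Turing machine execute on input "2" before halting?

Execution trace:
Initial: [q0]2
Step 1: δ(q0, 2) = (q1, 1, L) → [q1]□1
Step 2: δ(q1, □) = (qR, 0, R) → 0[qR]1

The machine reaches the reject state qR and halts.

The machine executed 2 steps before halting.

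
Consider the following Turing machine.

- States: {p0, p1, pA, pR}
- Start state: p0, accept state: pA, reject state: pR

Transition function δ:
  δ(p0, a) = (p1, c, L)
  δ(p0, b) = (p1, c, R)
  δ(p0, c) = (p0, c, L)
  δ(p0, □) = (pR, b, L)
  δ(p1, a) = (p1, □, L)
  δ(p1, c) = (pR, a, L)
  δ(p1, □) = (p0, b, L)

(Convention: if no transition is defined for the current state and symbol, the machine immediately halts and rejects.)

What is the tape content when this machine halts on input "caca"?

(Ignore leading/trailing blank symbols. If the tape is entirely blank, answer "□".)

Execution trace:
Initial: [p0]caca
Step 1: δ(p0, c) = (p0, c, L) → [p0]□caca
Step 2: δ(p0, □) = (pR, b, L) → [pR]□bcaca

The machine reaches the reject state pR and halts.

Final tape (ignoring leading/trailing blanks): bcaca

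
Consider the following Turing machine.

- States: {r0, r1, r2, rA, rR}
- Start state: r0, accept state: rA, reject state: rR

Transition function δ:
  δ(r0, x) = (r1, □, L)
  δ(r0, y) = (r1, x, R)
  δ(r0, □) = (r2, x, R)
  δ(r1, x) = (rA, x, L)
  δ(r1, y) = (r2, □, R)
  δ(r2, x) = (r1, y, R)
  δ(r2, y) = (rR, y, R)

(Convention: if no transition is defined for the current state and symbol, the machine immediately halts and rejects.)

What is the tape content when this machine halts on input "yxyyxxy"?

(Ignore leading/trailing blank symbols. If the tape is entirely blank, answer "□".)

Execution trace:
Initial: [r0]yxyyxxy
Step 1: δ(r0, y) = (r1, x, R) → x[r1]xyyxxy
Step 2: δ(r1, x) = (rA, x, L) → [rA]xxyyxxy

The machine reaches the accept state rA and halts.

Final tape (ignoring leading/trailing blanks): xxyyxxy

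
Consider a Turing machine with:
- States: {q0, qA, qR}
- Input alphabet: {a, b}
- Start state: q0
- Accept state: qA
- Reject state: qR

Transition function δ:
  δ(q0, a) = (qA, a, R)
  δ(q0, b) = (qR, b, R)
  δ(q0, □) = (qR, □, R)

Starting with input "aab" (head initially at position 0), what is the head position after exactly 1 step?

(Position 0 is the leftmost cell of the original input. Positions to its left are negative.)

Execution trace (head position shown):
Step 0: [q0]aab  (head at position 0)
Step 1: move right → a[qA]ab  (head at position 1)

After 1 step, the head is at position 1.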